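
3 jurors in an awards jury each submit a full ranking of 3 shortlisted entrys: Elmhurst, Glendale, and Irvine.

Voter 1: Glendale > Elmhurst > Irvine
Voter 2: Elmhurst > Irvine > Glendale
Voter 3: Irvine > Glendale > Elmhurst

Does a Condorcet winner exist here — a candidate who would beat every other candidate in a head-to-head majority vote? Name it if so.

No Condorcet winner

Head-to-head results (3 voters total):
Elmhurst vs Glendale: Glendale wins 2–1.
Elmhurst vs Irvine: Elmhurst wins 2–1.
Glendale vs Irvine: Irvine wins 2–1.
No candidate beats all others: Elmhurst beats Irvine beats Glendale beats Elmhurst, a majority cycle.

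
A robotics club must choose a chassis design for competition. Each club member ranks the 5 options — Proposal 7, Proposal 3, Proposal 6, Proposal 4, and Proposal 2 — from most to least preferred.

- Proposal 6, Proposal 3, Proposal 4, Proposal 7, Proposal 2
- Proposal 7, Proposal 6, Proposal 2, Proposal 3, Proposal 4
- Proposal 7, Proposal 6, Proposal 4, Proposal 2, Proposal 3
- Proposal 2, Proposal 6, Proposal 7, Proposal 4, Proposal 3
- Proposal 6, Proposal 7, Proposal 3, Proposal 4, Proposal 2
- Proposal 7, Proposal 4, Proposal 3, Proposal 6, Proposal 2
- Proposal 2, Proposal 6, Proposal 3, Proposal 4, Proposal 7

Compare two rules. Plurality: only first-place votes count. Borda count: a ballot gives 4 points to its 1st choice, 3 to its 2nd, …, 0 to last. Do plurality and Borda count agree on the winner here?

No

Plurality first-place counts: Proposal 7 3, Proposal 3 0, Proposal 6 2, Proposal 4 0, Proposal 2 2 → Proposal 7.
Borda totals: Proposal 7 18, Proposal 3 10, Proposal 6 21, Proposal 4 10, Proposal 2 11 → Proposal 6.
The two rules disagree: plurality picks Proposal 7, Borda picks Proposal 6.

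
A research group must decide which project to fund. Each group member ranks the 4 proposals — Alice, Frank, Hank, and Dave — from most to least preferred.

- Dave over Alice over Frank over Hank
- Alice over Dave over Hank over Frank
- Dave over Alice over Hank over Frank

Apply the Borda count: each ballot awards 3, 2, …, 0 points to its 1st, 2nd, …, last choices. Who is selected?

Borda scores:
  Alice: 2 + 3 + 2 = 7
  Frank: 1 + 0 + 0 = 1
  Hank: 0 + 1 + 1 = 2
  Dave: 3 + 2 + 3 = 8
Dave has the highest total.

Dave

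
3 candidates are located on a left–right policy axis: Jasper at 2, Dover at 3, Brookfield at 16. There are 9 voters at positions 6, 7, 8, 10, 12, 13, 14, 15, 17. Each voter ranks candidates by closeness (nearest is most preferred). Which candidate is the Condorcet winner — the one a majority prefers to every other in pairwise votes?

Brookfield

With single-peaked preferences on a line, the Condorcet winner is the candidate closest to the median voter.
The median voter (position 12) is closest to Brookfield at 16.
Check: Brookfield vs Dover — voters closer to Brookfield: 6 of 9.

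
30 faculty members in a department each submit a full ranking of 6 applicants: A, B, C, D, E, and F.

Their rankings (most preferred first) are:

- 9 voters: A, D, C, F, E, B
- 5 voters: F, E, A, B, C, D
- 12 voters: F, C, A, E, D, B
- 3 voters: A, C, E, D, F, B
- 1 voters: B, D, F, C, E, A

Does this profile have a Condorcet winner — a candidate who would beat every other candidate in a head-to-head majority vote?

Head-to-head results (30 voters total):
A vs B: A wins 29–1.
A vs C: A wins 17–13.
A vs D: A wins 29–1.
A vs E: A wins 24–6.
A vs F: F wins 18–12.
B vs C: C wins 24–6.
B vs D: D wins 24–6.
B vs E: E wins 29–1.
B vs F: F wins 29–1.
C vs D: C wins 20–10.
C vs E: C wins 25–5.
C vs F: F wins 18–12.
D vs E: E wins 20–10.
D vs F: F wins 17–13.
E vs F: F wins 27–3.
F beats each rival — A (18–12), B (29–1), C (18–12), D (17–13), E (27–3) — so F is the Condorcet winner.

Yes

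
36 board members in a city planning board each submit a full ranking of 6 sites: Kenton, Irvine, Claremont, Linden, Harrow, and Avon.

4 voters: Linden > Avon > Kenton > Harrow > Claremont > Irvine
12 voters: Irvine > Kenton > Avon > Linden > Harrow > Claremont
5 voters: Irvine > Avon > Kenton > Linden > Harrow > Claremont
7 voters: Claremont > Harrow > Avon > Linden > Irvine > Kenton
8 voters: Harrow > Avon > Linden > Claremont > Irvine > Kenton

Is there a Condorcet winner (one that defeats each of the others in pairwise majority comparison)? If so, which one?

Head-to-head results (36 voters total):
Kenton vs Irvine: Irvine wins 32–4.
Kenton vs Claremont: Kenton wins 21–15.
Kenton vs Linden: Linden wins 19–17.
Kenton vs Harrow: Kenton wins 21–15.
Kenton vs Avon: Avon wins 24–12.
Irvine vs Claremont: Claremont wins 19–17.
Irvine vs Linden: Linden wins 19–17.
Irvine vs Harrow: Harrow wins 19–17.
Irvine vs Avon: Avon wins 19–17.
Claremont vs Linden: Linden wins 29–7.
Claremont vs Harrow: Harrow wins 29–7.
Claremont vs Avon: Avon wins 29–7.
Linden vs Harrow: Linden wins 21–15.
Linden vs Avon: Avon wins 32–4.
Harrow vs Avon: Avon wins 21–15.
Avon beats each rival — Kenton (24–12), Irvine (19–17), Claremont (29–7), Linden (32–4), Harrow (21–15) — so Avon is the Condorcet winner.

Avon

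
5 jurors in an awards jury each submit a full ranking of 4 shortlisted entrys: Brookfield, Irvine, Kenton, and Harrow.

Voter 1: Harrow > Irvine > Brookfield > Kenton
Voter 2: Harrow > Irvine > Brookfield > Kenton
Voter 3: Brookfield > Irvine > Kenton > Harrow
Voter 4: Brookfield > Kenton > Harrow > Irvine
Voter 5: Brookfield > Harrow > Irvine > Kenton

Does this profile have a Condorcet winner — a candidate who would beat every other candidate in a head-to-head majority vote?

Yes

Head-to-head results (5 voters total):
Brookfield vs Irvine: Brookfield wins 3–2.
Brookfield vs Kenton: Brookfield wins 5–0.
Brookfield vs Harrow: Brookfield wins 3–2.
Irvine vs Kenton: Irvine wins 4–1.
Irvine vs Harrow: Harrow wins 4–1.
Kenton vs Harrow: Harrow wins 3–2.
Brookfield beats each rival — Irvine (3–2), Kenton (5–0), Harrow (3–2) — so Brookfield is the Condorcet winner.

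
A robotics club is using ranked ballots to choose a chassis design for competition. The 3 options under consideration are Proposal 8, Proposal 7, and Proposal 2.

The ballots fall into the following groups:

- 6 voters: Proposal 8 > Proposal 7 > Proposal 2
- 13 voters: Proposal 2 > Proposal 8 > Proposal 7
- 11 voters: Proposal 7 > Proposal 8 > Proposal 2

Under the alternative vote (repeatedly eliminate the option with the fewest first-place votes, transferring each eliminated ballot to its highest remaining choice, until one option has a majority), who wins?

Proposal 7

Round 1: Proposal 2 13, Proposal 7 11, Proposal 8 6. Proposal 8 has the fewest and is eliminated.
Round 2: Proposal 7 17, Proposal 2 13. Proposal 7 has a majority.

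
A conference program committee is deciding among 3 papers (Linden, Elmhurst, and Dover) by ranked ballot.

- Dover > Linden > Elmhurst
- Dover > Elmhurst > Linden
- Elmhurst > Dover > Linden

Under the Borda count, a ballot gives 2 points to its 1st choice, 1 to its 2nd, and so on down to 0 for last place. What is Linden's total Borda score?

1

Borda scores:
  Linden: 1 + 0 + 0 = 1
  Elmhurst: 0 + 1 + 2 = 3
  Dover: 2 + 2 + 1 = 5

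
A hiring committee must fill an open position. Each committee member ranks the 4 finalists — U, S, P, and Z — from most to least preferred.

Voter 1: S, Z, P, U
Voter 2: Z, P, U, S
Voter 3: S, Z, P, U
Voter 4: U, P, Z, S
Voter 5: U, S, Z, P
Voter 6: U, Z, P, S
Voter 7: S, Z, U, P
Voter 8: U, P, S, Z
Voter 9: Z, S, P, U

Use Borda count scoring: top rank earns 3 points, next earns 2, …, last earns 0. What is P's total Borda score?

Borda scores:
  U: 0 + 1 + 0 + 3 + 3 + 3 + 1 + 3 + 0 = 14
  S: 3 + 0 + 3 + 0 + 2 + 0 + 3 + 1 + 2 = 14
  P: 1 + 2 + 1 + 2 + 0 + 1 + 0 + 2 + 1 = 10
  Z: 2 + 3 + 2 + 1 + 1 + 2 + 2 + 0 + 3 = 16

10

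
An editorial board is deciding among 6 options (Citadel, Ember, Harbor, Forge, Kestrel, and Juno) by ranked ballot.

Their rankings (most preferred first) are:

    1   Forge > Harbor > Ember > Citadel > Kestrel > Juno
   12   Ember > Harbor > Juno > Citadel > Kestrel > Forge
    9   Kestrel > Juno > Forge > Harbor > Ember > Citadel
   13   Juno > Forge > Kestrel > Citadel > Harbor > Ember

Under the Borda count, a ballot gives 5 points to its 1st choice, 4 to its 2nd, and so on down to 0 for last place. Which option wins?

Juno

Borda scores:
  Citadel: 2 + 12·2 + 9·0 + 13·2 = 52
  Ember: 3 + 12·5 + 9·1 + 13·0 = 72
  Harbor: 4 + 12·4 + 9·2 + 13·1 = 83
  Forge: 5 + 12·0 + 9·3 + 13·4 = 84
  Kestrel: 1 + 12·1 + 9·5 + 13·3 = 97
  Juno: 0 + 12·3 + 9·4 + 13·5 = 137
Juno has the highest total.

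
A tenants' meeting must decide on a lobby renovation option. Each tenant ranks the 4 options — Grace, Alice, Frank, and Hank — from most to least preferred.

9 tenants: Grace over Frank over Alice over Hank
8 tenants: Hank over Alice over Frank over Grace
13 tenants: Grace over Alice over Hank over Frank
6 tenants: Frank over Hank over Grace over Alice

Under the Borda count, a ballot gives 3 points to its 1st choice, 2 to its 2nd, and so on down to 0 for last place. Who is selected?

Borda scores:
  Grace: 9·3 + 8·0 + 13·3 + 6·1 = 72
  Alice: 9·1 + 8·2 + 13·2 + 6·0 = 51
  Frank: 9·2 + 8·1 + 13·0 + 6·3 = 44
  Hank: 9·0 + 8·3 + 13·1 + 6·2 = 49
Grace has the highest total.

Grace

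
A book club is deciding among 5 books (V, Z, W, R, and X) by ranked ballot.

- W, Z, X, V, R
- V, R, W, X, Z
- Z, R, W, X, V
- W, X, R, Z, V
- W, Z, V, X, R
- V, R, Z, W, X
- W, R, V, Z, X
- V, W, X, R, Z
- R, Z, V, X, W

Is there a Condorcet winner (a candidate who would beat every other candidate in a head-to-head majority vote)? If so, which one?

W

Head-to-head results (9 voters total):
V vs Z: Z wins 5–4.
V vs W: W wins 5–4.
V vs R: V wins 5–4.
V vs X: V wins 6–3.
Z vs W: W wins 6–3.
Z vs R: R wins 6–3.
Z vs X: Z wins 6–3.
W vs R: W wins 5–4.
W vs X: W wins 8–1.
R vs X: R wins 5–4.
W beats each rival — V (5–4), Z (6–3), R (5–4), X (8–1) — so W is the Condorcet winner.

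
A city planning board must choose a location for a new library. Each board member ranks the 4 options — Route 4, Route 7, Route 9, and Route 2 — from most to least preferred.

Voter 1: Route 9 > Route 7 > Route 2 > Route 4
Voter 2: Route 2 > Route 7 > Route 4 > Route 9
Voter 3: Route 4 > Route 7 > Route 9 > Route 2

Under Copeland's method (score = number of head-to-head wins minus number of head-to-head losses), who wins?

Route 7

Pairwise results:
  Route 4 vs Route 7: Route 7 wins 2–1.
  Route 4 vs Route 9: Route 4 wins 2–1.
  Route 4 vs Route 2: Route 2 wins 2–1.
  Route 7 vs Route 9: Route 7 wins 2–1.
  Route 7 vs Route 2: Route 7 wins 2–1.
  Route 9 vs Route 2: Route 9 wins 2–1.
Copeland scores (wins − losses):
  Route 4: 1 − 2 = -1
  Route 7: 3 − 0 = 3
  Route 9: 1 − 2 = -1
  Route 2: 1 − 2 = -1
Route 7 has the best Copeland score.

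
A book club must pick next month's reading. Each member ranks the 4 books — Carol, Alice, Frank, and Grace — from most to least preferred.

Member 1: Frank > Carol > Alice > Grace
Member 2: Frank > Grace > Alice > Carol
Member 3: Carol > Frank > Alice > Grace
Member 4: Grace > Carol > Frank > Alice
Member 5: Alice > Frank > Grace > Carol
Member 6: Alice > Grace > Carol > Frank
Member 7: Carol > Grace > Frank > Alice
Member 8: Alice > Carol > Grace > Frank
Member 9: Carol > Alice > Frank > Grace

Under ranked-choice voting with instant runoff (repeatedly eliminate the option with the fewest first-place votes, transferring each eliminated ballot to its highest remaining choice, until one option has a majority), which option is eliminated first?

Grace

Round 1: Carol 3, Alice 3, Frank 2, Grace 1. Grace has the fewest and is eliminated.
Round 2: Carol 4, Alice 3, Frank 2. Frank has the fewest and is eliminated.
Round 3: Carol 5, Alice 4. Carol has a majority.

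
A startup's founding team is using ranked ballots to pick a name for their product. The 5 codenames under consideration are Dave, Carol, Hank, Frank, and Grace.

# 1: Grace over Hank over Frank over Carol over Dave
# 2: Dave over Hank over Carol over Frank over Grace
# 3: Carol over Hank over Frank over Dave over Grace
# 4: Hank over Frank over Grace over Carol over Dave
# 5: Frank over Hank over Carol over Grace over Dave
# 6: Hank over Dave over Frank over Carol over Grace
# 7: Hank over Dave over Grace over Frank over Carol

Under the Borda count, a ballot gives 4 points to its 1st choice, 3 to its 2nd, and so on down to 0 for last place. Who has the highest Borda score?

Hank

Borda scores:
  Dave: 0 + 4 + 1 + 0 + 0 + 3 + 3 = 11
  Carol: 1 + 2 + 4 + 1 + 2 + 1 + 0 = 11
  Hank: 3 + 3 + 3 + 4 + 3 + 4 + 4 = 24
  Frank: 2 + 1 + 2 + 3 + 4 + 2 + 1 = 15
  Grace: 4 + 0 + 0 + 2 + 1 + 0 + 2 = 9
Hank has the highest total.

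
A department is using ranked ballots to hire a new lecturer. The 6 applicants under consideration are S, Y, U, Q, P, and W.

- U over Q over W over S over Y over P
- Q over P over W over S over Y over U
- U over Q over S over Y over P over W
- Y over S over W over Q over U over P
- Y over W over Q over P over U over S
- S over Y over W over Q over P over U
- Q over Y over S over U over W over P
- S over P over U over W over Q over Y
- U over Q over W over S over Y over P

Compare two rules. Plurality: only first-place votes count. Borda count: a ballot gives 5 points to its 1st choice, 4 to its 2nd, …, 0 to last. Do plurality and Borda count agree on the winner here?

Plurality first-place counts: S 2, Y 2, U 3, Q 2, P 0, W 0 → U.
Borda totals: S 26, Y 23, U 22, Q 30, P 12, W 22 → Q.
The two rules disagree: plurality picks U, Borda picks Q.

No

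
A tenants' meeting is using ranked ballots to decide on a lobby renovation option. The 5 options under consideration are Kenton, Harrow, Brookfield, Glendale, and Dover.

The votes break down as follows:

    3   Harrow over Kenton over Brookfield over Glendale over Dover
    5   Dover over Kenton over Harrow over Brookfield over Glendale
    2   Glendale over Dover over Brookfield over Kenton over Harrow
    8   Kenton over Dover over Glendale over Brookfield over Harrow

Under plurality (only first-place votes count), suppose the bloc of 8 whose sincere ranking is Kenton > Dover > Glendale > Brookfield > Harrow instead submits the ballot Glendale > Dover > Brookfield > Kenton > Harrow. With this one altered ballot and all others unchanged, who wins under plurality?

Glendale

First-place totals with the altered ballot: Kenton 0, Harrow 3, Brookfield 0, Glendale 10, Dover 5.
The switch changes the winner from Kenton to Glendale.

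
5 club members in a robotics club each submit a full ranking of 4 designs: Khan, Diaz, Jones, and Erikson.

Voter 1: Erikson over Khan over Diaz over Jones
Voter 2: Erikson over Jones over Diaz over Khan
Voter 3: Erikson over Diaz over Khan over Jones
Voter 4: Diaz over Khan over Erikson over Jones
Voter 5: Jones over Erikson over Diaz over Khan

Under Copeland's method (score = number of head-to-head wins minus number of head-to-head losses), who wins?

Erikson

Pairwise results:
  Khan vs Diaz: Diaz wins 4–1.
  Khan vs Jones: Khan wins 3–2.
  Khan vs Erikson: Erikson wins 4–1.
  Diaz vs Jones: Diaz wins 3–2.
  Diaz vs Erikson: Erikson wins 4–1.
  Jones vs Erikson: Erikson wins 4–1.
Copeland scores (wins − losses):
  Khan: 1 − 2 = -1
  Diaz: 2 − 1 = 1
  Jones: 0 − 3 = -3
  Erikson: 3 − 0 = 3
Erikson has the best Copeland score.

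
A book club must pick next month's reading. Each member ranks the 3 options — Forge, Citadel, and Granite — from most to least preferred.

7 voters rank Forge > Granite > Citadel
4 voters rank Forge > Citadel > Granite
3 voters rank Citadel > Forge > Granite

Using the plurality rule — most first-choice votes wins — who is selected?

Forge

First-place vote totals:
  Forge: 11
  Citadel: 3
  Granite: 0
Forge has the most first-place votes.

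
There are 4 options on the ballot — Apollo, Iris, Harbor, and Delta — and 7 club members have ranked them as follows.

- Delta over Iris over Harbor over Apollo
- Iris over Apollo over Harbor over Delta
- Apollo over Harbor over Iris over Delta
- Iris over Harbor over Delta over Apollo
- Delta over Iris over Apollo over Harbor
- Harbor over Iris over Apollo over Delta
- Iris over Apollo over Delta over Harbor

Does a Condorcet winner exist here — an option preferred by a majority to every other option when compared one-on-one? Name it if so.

Iris

Head-to-head results (7 voters total):
Apollo vs Iris: Iris wins 6–1.
Apollo vs Harbor: Apollo wins 4–3.
Apollo vs Delta: Apollo wins 4–3.
Iris vs Harbor: Iris wins 5–2.
Iris vs Delta: Iris wins 5–2.
Harbor vs Delta: Harbor wins 4–3.
Iris beats each rival — Apollo (6–1), Harbor (5–2), Delta (5–2) — so Iris is the Condorcet winner.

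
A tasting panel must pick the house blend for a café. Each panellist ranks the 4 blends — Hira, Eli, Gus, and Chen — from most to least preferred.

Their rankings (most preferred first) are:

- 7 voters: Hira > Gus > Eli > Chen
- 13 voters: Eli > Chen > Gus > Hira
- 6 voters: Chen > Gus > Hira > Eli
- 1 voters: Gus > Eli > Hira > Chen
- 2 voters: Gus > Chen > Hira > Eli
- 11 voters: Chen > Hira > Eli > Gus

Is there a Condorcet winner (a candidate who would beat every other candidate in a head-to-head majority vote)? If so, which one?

Head-to-head results (40 voters total):
Hira vs Eli: Hira wins 26–14.
Hira vs Gus: Gus wins 22–18.
Hira vs Chen: Chen wins 32–8.
Eli vs Gus: Eli wins 24–16.
Eli vs Chen: Eli wins 21–19.
Gus vs Chen: Chen wins 30–10.
No candidate beats all others: Hira beats Eli beats Gus beats Hira, a majority cycle.

None — there is no Condorcet winner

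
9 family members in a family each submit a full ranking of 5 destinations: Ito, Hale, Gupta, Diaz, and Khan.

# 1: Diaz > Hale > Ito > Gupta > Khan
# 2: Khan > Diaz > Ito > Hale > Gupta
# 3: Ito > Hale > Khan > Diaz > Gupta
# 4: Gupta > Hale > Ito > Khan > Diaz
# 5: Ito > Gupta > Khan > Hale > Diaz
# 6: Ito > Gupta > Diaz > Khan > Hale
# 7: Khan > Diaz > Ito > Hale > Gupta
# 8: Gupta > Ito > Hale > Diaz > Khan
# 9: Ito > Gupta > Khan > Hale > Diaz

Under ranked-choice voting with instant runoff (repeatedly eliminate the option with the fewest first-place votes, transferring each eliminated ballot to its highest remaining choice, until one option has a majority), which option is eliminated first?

Round 1: Ito 4, Gupta 2, Khan 2, Diaz 1, Hale 0. Hale has the fewest and is eliminated.
Round 2: Ito 4, Gupta 2, Khan 2, Diaz 1. Diaz has the fewest and is eliminated.
Round 3: Ito 5, Gupta 2, Khan 2. Ito has a majority.

Hale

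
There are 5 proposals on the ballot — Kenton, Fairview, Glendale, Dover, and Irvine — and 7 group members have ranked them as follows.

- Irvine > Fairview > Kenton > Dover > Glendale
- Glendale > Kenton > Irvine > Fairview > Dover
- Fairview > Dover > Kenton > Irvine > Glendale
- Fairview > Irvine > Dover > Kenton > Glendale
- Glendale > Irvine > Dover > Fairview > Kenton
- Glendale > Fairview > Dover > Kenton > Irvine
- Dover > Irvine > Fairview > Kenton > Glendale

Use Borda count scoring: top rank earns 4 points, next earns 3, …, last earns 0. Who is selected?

Borda scores:
  Kenton: 2 + 3 + 2 + 1 + 0 + 1 + 1 = 10
  Fairview: 3 + 1 + 4 + 4 + 1 + 3 + 2 = 18
  Glendale: 0 + 4 + 0 + 0 + 4 + 4 + 0 = 12
  Dover: 1 + 0 + 3 + 2 + 2 + 2 + 4 = 14
  Irvine: 4 + 2 + 1 + 3 + 3 + 0 + 3 = 16
Fairview has the highest total.

Fairview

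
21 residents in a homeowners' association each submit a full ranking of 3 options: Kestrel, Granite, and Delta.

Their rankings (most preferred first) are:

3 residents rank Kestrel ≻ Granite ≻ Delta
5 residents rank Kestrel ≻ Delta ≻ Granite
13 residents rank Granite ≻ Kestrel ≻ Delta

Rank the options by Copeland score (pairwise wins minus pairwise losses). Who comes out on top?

Pairwise results:
  Kestrel vs Granite: Granite wins 13–8.
  Kestrel vs Delta: Kestrel wins 21–0.
  Granite vs Delta: Granite wins 16–5.
Copeland scores (wins − losses):
  Kestrel: 1 − 1 = 0
  Granite: 2 − 0 = 2
  Delta: 0 − 2 = -2
Granite has the best Copeland score.

Granite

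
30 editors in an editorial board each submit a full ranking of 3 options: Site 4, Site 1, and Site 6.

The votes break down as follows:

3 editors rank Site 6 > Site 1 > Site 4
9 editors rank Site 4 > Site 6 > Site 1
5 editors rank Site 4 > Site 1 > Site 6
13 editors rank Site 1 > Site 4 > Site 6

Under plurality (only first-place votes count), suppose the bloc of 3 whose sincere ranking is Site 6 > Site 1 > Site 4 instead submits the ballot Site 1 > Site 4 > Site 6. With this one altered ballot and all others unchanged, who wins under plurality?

First-place totals with the altered ballot: Site 4 14, Site 1 16, Site 6 0.
The switch changes the winner from Site 4 to Site 1.

Site 1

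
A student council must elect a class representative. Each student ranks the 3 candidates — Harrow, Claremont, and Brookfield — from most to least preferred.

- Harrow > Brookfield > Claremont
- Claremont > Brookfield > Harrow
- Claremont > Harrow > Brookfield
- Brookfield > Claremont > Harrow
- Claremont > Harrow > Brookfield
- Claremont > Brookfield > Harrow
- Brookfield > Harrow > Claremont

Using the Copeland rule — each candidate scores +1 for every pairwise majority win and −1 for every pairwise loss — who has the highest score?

Pairwise results:
  Harrow vs Claremont: Claremont wins 5–2.
  Harrow vs Brookfield: Brookfield wins 4–3.
  Claremont vs Brookfield: Claremont wins 4–3.
Copeland scores (wins − losses):
  Harrow: 0 − 2 = -2
  Claremont: 2 − 0 = 2
  Brookfield: 1 − 1 = 0
Claremont has the best Copeland score.

Claremont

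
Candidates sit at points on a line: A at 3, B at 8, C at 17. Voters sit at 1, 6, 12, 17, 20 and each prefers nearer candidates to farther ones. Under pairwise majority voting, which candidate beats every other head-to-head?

B

With single-peaked preferences on a line, the Condorcet winner is the candidate closest to the median voter.
The median voter (position 12) is closest to B at 8.
Check: B vs C — voters closer to B: 3 of 5.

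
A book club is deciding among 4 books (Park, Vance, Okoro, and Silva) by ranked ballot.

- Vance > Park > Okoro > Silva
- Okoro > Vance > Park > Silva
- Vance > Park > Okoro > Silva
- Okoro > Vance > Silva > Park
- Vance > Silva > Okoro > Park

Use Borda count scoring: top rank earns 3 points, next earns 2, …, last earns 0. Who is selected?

Borda scores:
  Park: 2 + 1 + 2 + 0 + 0 = 5
  Vance: 3 + 2 + 3 + 2 + 3 = 13
  Okoro: 1 + 3 + 1 + 3 + 1 = 9
  Silva: 0 + 0 + 0 + 1 + 2 = 3
Vance has the highest total.

Vance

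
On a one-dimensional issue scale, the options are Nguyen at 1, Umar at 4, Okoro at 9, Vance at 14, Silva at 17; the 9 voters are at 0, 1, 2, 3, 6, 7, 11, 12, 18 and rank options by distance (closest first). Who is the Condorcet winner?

Umar

With single-peaked preferences on a line, the Condorcet winner is the candidate closest to the median voter.
The median voter (position 6) is closest to Umar at 4.
Check: Umar vs Okoro — voters closer to Umar: 5 of 9.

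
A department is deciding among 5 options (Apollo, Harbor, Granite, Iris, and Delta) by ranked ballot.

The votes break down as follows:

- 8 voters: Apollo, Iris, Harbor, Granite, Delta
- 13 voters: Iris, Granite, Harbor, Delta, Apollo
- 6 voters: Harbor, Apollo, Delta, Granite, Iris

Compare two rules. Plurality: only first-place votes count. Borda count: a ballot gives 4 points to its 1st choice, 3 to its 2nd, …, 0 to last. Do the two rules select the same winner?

Yes

Plurality first-place counts: Apollo 8, Harbor 6, Granite 0, Iris 13, Delta 0 → Iris.
Borda totals: Apollo 50, Harbor 66, Granite 53, Iris 76, Delta 25 → Iris.
The two rules agree on Iris.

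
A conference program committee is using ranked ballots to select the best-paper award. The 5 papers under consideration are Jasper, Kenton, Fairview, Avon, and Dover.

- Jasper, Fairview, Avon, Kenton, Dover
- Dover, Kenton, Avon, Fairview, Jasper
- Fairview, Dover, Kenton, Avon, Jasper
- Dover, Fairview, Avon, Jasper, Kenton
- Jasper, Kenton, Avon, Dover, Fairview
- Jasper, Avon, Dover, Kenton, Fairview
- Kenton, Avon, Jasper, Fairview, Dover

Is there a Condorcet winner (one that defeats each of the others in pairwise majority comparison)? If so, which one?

None — there is no Condorcet winner

Head-to-head results (7 voters total):
Jasper vs Kenton: Jasper wins 4–3.
Jasper vs Fairview: Jasper wins 4–3.
Jasper vs Avon: Avon wins 4–3.
Jasper vs Dover: Jasper wins 4–3.
Kenton vs Fairview: Kenton wins 4–3.
Kenton vs Avon: Kenton wins 4–3.
Kenton vs Dover: Dover wins 4–3.
Fairview vs Avon: Avon wins 4–3.
Fairview vs Dover: Dover wins 4–3.
Avon vs Dover: Avon wins 4–3.
No candidate beats all others: Jasper beats Kenton beats Avon beats Jasper, a majority cycle.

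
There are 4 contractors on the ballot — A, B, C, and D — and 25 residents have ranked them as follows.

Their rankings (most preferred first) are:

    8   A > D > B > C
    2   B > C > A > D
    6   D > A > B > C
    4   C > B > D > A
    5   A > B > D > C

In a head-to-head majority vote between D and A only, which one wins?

A

Ballots ranking D above A: 6+4 = 10.
Ballots ranking A above D: 8+2+5 = 15.
A wins the head-to-head, 15–10.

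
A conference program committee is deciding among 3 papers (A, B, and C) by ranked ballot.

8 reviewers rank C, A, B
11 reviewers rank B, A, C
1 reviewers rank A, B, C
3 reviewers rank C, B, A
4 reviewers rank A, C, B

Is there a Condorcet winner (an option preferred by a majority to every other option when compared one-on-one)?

Head-to-head results (27 voters total):
A vs B: B wins 14–13.
A vs C: A wins 16–11.
B vs C: C wins 15–12.
No candidate beats all others: A beats C beats B beats A, a majority cycle.

No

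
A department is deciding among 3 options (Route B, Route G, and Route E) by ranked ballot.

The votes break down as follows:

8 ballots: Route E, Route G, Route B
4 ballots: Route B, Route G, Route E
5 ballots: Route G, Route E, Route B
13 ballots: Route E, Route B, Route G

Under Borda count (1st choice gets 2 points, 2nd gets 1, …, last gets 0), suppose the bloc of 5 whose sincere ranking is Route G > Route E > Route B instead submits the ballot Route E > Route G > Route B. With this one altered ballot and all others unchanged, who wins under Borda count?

Borda totals with the altered ballot: Route B 21, Route G 17, Route E 52.
The winner is unchanged: still Route E.

Route E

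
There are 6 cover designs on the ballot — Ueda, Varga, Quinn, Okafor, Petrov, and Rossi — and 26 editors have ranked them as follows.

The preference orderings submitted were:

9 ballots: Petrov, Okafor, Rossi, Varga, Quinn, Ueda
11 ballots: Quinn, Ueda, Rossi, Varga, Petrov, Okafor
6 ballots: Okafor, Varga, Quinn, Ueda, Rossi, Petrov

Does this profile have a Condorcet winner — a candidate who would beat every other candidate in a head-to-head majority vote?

No

Head-to-head results (26 voters total):
Ueda vs Varga: Varga wins 15–11.
Ueda vs Quinn: Quinn wins 26–0.
Ueda vs Okafor: Okafor wins 15–11.
Ueda vs Petrov: Ueda wins 17–9.
Ueda vs Rossi: Ueda wins 17–9.
Varga vs Quinn: Varga wins 15–11.
Varga vs Okafor: Okafor wins 15–11.
Varga vs Petrov: Varga wins 17–9.
Varga vs Rossi: Rossi wins 20–6.
Quinn vs Okafor: Okafor wins 15–11.
Quinn vs Petrov: Quinn wins 17–9.
Quinn vs Rossi: Quinn wins 17–9.
Okafor vs Petrov: Petrov wins 20–6.
Okafor vs Rossi: Okafor wins 15–11.
Petrov vs Rossi: Rossi wins 17–9.
No candidate beats all others: Ueda beats Rossi beats Varga beats Ueda, a majority cycle.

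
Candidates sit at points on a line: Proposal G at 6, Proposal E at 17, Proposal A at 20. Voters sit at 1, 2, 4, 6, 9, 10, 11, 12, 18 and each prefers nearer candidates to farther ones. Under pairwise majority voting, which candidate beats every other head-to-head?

Proposal G

With single-peaked preferences on a line, the Condorcet winner is the candidate closest to the median voter.
The median voter (position 9) is closest to Proposal G at 6.
Check: Proposal G vs Proposal E — voters closer to Proposal G: 7 of 9.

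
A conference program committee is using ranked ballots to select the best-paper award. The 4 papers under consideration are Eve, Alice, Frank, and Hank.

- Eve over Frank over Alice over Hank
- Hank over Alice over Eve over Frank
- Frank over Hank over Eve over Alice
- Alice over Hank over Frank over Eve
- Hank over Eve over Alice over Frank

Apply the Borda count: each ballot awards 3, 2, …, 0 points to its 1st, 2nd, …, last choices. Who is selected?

Hank

Borda scores:
  Eve: 3 + 1 + 1 + 0 + 2 = 7
  Alice: 1 + 2 + 0 + 3 + 1 = 7
  Frank: 2 + 0 + 3 + 1 + 0 = 6
  Hank: 0 + 3 + 2 + 2 + 3 = 10
Hank has the highest total.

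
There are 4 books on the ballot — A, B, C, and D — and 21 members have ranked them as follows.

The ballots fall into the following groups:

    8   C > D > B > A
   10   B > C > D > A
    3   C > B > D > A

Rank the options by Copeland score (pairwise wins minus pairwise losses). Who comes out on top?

Pairwise results:
  A vs B: B wins 21–0.
  A vs C: C wins 21–0.
  A vs D: D wins 21–0.
  B vs C: C wins 11–10.
  B vs D: B wins 13–8.
  C vs D: C wins 21–0.
Copeland scores (wins − losses):
  A: 0 − 3 = -3
  B: 2 − 1 = 1
  C: 3 − 0 = 3
  D: 1 − 2 = -1
C has the best Copeland score.

C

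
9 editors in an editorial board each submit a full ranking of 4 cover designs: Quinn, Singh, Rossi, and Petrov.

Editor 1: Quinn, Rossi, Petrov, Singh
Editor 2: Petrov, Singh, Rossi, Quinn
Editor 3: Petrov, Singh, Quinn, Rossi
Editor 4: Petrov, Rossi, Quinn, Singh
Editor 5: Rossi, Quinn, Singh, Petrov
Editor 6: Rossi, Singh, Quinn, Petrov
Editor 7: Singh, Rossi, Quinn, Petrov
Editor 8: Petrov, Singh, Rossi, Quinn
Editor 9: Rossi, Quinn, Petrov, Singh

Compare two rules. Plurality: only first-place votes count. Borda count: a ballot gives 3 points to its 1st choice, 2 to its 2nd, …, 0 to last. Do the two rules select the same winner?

Plurality first-place counts: Quinn 1, Singh 1, Rossi 3, Petrov 4 → Petrov.
Borda totals: Quinn 11, Singh 12, Rossi 17, Petrov 14 → Rossi.
The two rules disagree: plurality picks Petrov, Borda picks Rossi.

No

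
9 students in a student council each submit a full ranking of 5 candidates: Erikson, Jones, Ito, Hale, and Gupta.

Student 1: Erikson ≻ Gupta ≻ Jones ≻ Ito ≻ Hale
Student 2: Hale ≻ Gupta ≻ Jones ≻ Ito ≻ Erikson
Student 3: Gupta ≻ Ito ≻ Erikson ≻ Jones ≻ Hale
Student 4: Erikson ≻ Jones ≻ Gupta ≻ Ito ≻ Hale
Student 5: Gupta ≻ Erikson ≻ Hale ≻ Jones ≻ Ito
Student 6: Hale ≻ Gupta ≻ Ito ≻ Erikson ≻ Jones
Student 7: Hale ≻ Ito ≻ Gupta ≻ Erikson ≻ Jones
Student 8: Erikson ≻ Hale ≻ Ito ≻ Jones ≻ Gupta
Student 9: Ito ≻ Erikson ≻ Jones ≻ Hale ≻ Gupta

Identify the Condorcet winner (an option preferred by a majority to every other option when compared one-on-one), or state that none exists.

Head-to-head results (9 voters total):
Erikson vs Jones: Erikson wins 8–1.
Erikson vs Ito: Ito wins 5–4.
Erikson vs Hale: Erikson wins 6–3.
Erikson vs Gupta: Gupta wins 5–4.
Jones vs Ito: Ito wins 5–4.
Jones vs Hale: Hale wins 5–4.
Jones vs Gupta: Gupta wins 6–3.
Ito vs Hale: Hale wins 5–4.
Ito vs Gupta: Gupta wins 6–3.
Hale vs Gupta: Hale wins 5–4.
No candidate beats all others: Erikson beats Hale beats Ito beats Erikson, a majority cycle.

No Condorcet winner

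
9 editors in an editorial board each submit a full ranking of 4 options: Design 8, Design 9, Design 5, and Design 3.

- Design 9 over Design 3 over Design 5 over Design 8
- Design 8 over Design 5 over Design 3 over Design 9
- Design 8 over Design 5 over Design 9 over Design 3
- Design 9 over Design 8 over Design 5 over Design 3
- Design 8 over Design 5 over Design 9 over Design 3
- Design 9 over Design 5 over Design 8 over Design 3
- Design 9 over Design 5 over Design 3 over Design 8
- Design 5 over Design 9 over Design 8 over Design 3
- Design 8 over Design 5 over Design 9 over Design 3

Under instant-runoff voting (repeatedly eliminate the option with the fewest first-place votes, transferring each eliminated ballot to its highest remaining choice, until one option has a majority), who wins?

Design 9

Round 1: Design 8 4, Design 9 4, Design 5 1, Design 3 0. Design 3 has the fewest and is eliminated.
Round 2: Design 8 4, Design 9 4, Design 5 1. Design 5 has the fewest and is eliminated.
Round 3: Design 9 5, Design 8 4. Design 9 has a majority.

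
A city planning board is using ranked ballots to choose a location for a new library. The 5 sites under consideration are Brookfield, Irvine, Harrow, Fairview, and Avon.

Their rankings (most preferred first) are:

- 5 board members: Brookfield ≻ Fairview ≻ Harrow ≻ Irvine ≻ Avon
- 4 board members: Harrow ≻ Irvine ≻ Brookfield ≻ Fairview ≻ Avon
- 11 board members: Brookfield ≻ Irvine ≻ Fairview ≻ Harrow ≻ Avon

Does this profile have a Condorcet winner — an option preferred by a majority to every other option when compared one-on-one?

Head-to-head results (20 voters total):
Brookfield vs Irvine: Brookfield wins 16–4.
Brookfield vs Harrow: Brookfield wins 16–4.
Brookfield vs Fairview: Brookfield wins 20–0.
Brookfield vs Avon: Brookfield wins 20–0.
Irvine vs Harrow: Irvine wins 11–9.
Irvine vs Fairview: Irvine wins 15–5.
Irvine vs Avon: Irvine wins 20–0.
Harrow vs Fairview: Fairview wins 16–4.
Harrow vs Avon: Harrow wins 20–0.
Fairview vs Avon: Fairview wins 20–0.
Brookfield beats each rival — Irvine (16–4), Harrow (16–4), Fairview (20–0), Avon (20–0) — so Brookfield is the Condorcet winner.

Yes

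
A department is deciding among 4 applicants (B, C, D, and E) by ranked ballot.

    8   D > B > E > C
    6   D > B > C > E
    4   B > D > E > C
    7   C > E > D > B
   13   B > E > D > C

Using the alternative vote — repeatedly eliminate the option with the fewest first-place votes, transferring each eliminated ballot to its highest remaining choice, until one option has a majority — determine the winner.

D

Round 1: B 17, D 14, C 7, E 0. E has the fewest and is eliminated.
Round 2: B 17, D 14, C 7. C has the fewest and is eliminated.
Round 3: D 21, B 17. D has a majority.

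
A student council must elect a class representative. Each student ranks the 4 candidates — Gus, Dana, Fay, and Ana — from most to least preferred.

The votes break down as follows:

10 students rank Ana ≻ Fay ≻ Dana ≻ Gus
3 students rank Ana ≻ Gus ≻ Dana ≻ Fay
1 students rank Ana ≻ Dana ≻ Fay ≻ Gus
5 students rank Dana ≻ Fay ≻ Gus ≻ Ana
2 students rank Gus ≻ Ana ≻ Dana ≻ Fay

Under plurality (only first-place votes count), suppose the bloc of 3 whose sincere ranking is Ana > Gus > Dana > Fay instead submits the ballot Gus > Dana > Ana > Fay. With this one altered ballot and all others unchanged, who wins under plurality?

Ana

First-place totals with the altered ballot: Gus 5, Dana 5, Fay 0, Ana 11.
The winner is unchanged: still Ana.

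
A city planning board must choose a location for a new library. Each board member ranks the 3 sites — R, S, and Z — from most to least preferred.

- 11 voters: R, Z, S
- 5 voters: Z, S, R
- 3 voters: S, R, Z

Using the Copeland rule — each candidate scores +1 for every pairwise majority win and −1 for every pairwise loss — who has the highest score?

R

Pairwise results:
  R vs S: R wins 11–8.
  R vs Z: R wins 14–5.
  S vs Z: Z wins 16–3.
Copeland scores (wins − losses):
  R: 2 − 0 = 2
  S: 0 − 2 = -2
  Z: 1 − 1 = 0
R has the best Copeland score.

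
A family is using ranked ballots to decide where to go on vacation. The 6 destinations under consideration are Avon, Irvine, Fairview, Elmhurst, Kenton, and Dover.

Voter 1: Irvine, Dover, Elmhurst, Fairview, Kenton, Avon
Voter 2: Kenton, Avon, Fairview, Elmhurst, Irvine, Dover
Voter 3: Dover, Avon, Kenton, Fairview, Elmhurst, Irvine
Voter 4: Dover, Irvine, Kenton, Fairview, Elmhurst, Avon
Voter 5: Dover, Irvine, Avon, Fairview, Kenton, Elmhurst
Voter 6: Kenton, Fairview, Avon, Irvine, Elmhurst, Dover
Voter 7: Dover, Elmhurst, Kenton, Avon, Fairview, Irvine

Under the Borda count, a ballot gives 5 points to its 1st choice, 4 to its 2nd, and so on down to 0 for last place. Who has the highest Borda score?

Dover

Borda scores:
  Avon: 0 + 4 + 4 + 0 + 3 + 3 + 2 = 16
  Irvine: 5 + 1 + 0 + 4 + 4 + 2 + 0 = 16
  Fairview: 2 + 3 + 2 + 2 + 2 + 4 + 1 = 16
  Elmhurst: 3 + 2 + 1 + 1 + 0 + 1 + 4 = 12
  Kenton: 1 + 5 + 3 + 3 + 1 + 5 + 3 = 21
  Dover: 4 + 0 + 5 + 5 + 5 + 0 + 5 = 24
Dover has the highest total.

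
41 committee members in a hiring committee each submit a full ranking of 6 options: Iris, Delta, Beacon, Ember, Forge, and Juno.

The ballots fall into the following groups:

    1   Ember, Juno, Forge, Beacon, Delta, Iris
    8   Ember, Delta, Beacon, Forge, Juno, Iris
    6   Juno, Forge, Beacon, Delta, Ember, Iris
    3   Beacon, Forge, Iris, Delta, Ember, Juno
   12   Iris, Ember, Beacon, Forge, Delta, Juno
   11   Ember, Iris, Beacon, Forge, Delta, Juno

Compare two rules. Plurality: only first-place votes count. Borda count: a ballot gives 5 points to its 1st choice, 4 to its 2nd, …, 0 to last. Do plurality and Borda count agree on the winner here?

Yes

Plurality first-place counts: Iris 12, Delta 0, Beacon 3, Ember 20, Forge 0, Juno 6 → Ember.
Borda totals: Iris 113, Delta 74, Beacon 128, Ember 157, Forge 101, Juno 42 → Ember.
The two rules agree on Ember.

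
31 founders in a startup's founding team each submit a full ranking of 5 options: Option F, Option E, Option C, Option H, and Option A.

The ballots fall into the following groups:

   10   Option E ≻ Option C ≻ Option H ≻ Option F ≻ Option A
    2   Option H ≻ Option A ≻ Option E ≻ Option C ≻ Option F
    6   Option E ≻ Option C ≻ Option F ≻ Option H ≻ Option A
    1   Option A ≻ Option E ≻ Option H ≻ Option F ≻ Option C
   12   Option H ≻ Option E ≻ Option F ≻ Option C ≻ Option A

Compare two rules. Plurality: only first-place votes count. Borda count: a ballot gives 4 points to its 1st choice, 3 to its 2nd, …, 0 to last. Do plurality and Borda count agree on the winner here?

Yes

Plurality first-place counts: Option F 0, Option E 16, Option C 0, Option H 14, Option A 1 → Option E.
Borda totals: Option F 47, Option E 107, Option C 62, Option H 84, Option A 10 → Option E.
The two rules agree on Option E.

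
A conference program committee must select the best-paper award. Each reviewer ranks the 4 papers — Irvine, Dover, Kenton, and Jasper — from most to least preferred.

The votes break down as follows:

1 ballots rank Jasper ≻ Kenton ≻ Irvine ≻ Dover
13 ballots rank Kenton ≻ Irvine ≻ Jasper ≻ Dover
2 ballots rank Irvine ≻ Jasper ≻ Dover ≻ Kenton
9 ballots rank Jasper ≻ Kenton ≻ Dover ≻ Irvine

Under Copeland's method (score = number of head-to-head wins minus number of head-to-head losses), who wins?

Pairwise results:
  Irvine vs Dover: Irvine wins 16–9.
  Irvine vs Kenton: Kenton wins 23–2.
  Irvine vs Jasper: Irvine wins 15–10.
  Dover vs Kenton: Kenton wins 23–2.
  Dover vs Jasper: Jasper wins 25–0.
  Kenton vs Jasper: Kenton wins 13–12.
Copeland scores (wins − losses):
  Irvine: 2 − 1 = 1
  Dover: 0 − 3 = -3
  Kenton: 3 − 0 = 3
  Jasper: 1 − 2 = -1
Kenton has the best Copeland score.

Kenton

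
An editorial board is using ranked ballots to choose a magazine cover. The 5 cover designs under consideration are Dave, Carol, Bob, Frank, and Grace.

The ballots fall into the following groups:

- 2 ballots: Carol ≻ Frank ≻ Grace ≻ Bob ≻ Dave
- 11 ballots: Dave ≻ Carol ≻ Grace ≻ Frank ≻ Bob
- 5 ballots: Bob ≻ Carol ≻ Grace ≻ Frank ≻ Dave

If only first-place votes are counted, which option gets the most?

First-place vote totals:
  Dave: 11
  Carol: 2
  Bob: 5
  Frank: 0
  Grace: 0
Dave has the most first-place votes.

Dave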